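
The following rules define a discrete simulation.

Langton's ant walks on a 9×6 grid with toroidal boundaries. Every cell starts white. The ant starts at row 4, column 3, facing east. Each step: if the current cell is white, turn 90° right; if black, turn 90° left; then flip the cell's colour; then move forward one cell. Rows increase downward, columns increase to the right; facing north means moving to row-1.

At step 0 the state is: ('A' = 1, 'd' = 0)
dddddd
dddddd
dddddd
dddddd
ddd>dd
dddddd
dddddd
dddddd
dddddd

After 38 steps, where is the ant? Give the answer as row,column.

3,0

k=0  dddddd
dddddd
dddddd
dddddd
ddd>dd
dddddd
dddddd
dddddd
dddddd
k=1  dddddd
dddddd
dddddd
dddddd
dddAdd
dddvdd
dddddd
dddddd
dddddd
k=2  dddddd
dddddd
dddddd
dddddd
dddAdd
dd<Add
dddddd
dddddd
dddddd
k=3  dddddd
dddddd
dddddd
dddddd
dd^Add
ddAAdd
dddddd
dddddd
dddddd
k=4  dddddd
dddddd
dddddd
dddddd
ddA>dd
ddAAdd
dddddd
dddddd
dddddd
k=5  dddddd
dddddd
dddddd
ddd^dd
ddAddd
ddAAdd
dddddd
dddddd
dddddd
k=6  dddddd
dddddd
dddddd
dddA>d
ddAddd
ddAAdd
dddddd
dddddd
dddddd
k=7  dddddd
dddddd
dddddd
dddAAd
ddAdvd
ddAAdd
dddddd
dddddd
dddddd
k=8  dddddd
dddddd
dddddd
dddAAd
ddA<Ad
ddAAdd
dddddd
dddddd
dddddd
k=9  dddddd
dddddd
dddddd
ddd^Ad
ddAAAd
ddAAdd
dddddd
dddddd
dddddd
k=10  dddddd
dddddd
dddddd
dd<dAd
ddAAAd
ddAAdd
dddddd
dddddd
dddddd
k=11  dddddd
dddddd
dd^ddd
ddAdAd
ddAAAd
ddAAdd
dddddd
dddddd
dddddd
k=12  dddddd
dddddd
ddA>dd
ddAdAd
ddAAAd
ddAAdd
dddddd
dddddd
dddddd
k=13  dddddd
dddddd
ddAAdd
ddAvAd
ddAAAd
ddAAdd
dddddd
dddddd
dddddd
k=14  dddddd
dddddd
ddAAdd
dd<AAd
ddAAAd
ddAAdd
dddddd
dddddd
dddddd
k=15  dddddd
dddddd
ddAAdd
dddAAd
ddvAAd
ddAAdd
dddddd
dddddd
dddddd
k=16  dddddd
dddddd
ddAAdd
dddAAd
ddd>Ad
ddAAdd
dddddd
dddddd
dddddd
k=17  dddddd
dddddd
ddAAdd
ddd^Ad
ddddAd
ddAAdd
dddddd
dddddd
dddddd
k=18  dddddd
dddddd
ddAAdd
dd<dAd
ddddAd
ddAAdd
dddddd
dddddd
dddddd
k=19  dddddd
dddddd
dd^Add
ddAdAd
ddddAd
ddAAdd
dddddd
dddddd
dddddd
k=20  dddddd
dddddd
d<dAdd
ddAdAd
ddddAd
ddAAdd
dddddd
dddddd
dddddd
k=21  dddddd
d^dddd
dAdAdd
ddAdAd
ddddAd
ddAAdd
dddddd
dddddd
dddddd
k=22  dddddd
dA>ddd
dAdAdd
ddAdAd
ddddAd
ddAAdd
dddddd
dddddd
dddddd
k=23  dddddd
dAAddd
dAvAdd
ddAdAd
ddddAd
ddAAdd
dddddd
dddddd
dddddd
k=24  dddddd
dAAddd
d<AAdd
ddAdAd
ddddAd
ddAAdd
dddddd
dddddd
dddddd
k=25  dddddd
dAAddd
ddAAdd
dvAdAd
ddddAd
ddAAdd
dddddd
dddddd
dddddd
k=26  dddddd
dAAddd
ddAAdd
<AAdAd
ddddAd
ddAAdd
dddddd
dddddd
dddddd
k=27  dddddd
dAAddd
^dAAdd
AAAdAd
ddddAd
ddAAdd
dddddd
dddddd
dddddd
k=28  dddddd
dAAddd
A>AAdd
AAAdAd
ddddAd
ddAAdd
dddddd
dddddd
dddddd
k=29  dddddd
dAAddd
AAAAdd
AvAdAd
ddddAd
ddAAdd
dddddd
dddddd
dddddd
k=30  dddddd
dAAddd
AAAAdd
Ad>dAd
ddddAd
ddAAdd
dddddd
dddddd
dddddd
k=31  dddddd
dAAddd
AA^Add
AdddAd
ddddAd
ddAAdd
dddddd
dddddd
dddddd
k=32  dddddd
dAAddd
A<dAdd
AdddAd
ddddAd
ddAAdd
dddddd
dddddd
dddddd
k=33  dddddd
dAAddd
AddAdd
AvddAd
ddddAd
ddAAdd
dddddd
dddddd
dddddd
k=34  dddddd
dAAddd
AddAdd
<AddAd
ddddAd
ddAAdd
dddddd
dddddd
dddddd
k=35  dddddd
dAAddd
AddAdd
dAddAd
vdddAd
ddAAdd
dddddd
dddddd
dddddd
k=36  dddddd
dAAddd
AddAdd
dAddAd
AdddA<
ddAAdd
dddddd
dddddd
dddddd
k=37  dddddd
dAAddd
AddAdd
dAddA^
AdddAA
ddAAdd
dddddd
dddddd
dddddd
k=38  dddddd
dAAddd
AddAdd
>AddAA
AdddAA
ddAAdd
dddddd
dddddd
dddddd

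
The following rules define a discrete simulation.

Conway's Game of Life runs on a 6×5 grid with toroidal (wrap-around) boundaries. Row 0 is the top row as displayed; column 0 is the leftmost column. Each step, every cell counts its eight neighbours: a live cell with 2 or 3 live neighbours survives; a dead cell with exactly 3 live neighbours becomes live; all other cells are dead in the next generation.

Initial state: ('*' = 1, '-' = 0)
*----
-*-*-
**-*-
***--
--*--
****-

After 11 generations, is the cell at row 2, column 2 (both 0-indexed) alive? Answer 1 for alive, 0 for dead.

1

k=0  *----
-*-*-
**-*-
***--
--*--
****-
k=1  *--*-
-*---
---*-
*--**
----*
*-***
k=2  *--*-
--*-*
*-**-
*--*-
-**--
***--
k=3  *--*-
*-*--
*-*--
*--*-
---**
*--**
k=4  *-**-
*-**-
*-**-
****-
--*--
*-*--
k=5  *----
*----
*----
*----
*---*
--*-*
k=6  **--*
**--*
**--*
**---
**-**
-*-**
k=7  -----
--**-
--*--
---*-
---*-
-----
k=8  -----
--**-
--*--
--**-
-----
-----
k=9  -----
--**-
-*---
--**-
-----
-----
k=10  -----
--*--
-*---
--*--
-----
-----
k=11  -----
-----
-**--
-----
-----
-----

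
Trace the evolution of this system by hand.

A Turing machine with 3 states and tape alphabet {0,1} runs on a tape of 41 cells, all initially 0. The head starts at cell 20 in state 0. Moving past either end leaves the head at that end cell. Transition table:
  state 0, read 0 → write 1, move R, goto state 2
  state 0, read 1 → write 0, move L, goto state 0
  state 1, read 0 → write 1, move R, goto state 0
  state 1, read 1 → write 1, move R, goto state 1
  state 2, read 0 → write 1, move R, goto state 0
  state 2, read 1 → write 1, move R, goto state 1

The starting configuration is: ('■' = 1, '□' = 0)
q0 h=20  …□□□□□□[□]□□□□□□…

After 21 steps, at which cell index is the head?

40

t=0: q0 h=20  …□□□□□□[□]□□□□□□…
t=1: q2 h=21  …□□□□□■[□]□□□□□□…
t=2: q0 h=22  …□□□□■■[□]□□□□□□…
t=3: q2 h=23  …□□□■■■[□]□□□□□□…
t=4: q0 h=24  …□□■■■■[□]□□□□□□…
t=5: q2 h=25  …□■■■■■[□]□□□□□□…
t=6: q0 h=26  …■■■■■■[□]□□□□□□…
t=7: q2 h=27  …■■■■■■[□]□□□□□□…
t=8: q0 h=28  …■■■■■■[□]□□□□□□…
t=9: q2 h=29  …■■■■■■[□]□□□□□□…
t=10: q0 h=30  …■■■■■■[□]□□□□□□…
t=11: q2 h=31  …■■■■■■[□]□□□□□□…
t=12: q0 h=32  …■■■■■■[□]□□□□□□…
t=13: q2 h=33  …■■■■■■[□]□□□□□□…
t=14: q0 h=34  …■■■■■■[□]□□□□□□|
t=15: q2 h=35  …■■■■■■[□]□□□□□|
t=16: q0 h=36  …■■■■■■[□]□□□□|
t=17: q2 h=37  …■■■■■■[□]□□□|
t=18: q0 h=38  …■■■■■■[□]□□|
t=19: q2 h=39  …■■■■■■[□]□|
t=20: q0 h=40  …■■■■■■[□]|
t=21: q2 h=40  …■■■■■■[■]|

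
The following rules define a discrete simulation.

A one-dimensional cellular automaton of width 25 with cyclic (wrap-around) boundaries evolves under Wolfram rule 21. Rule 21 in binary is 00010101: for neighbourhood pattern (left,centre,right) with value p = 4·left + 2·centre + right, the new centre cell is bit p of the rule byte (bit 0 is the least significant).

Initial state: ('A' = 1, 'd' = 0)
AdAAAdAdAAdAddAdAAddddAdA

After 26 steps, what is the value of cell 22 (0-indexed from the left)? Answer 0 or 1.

1

step 0: AdAAAdAdAAdAddAdAAddddAdA
step 1: ddddddAddddAAdAdddAAAdAdd
step 2: AAAAAdAAAAddddAAAdddddAAA
step 3: ddddddddddAAAddddAAAAdddd
step 4: AAAAAAAAAddddAAAdddddAAAA
step 5: dddddddddAAAddddAAAAddddd
step 6: AAAAAAAAddddAAAdddddAAAAA
step 7: ddddddddAAAddddAAAAdddddd
step 8: AAAAAAAddddAAAdddddAAAAAA
step 9: dddddddAAAddddAAAAddddddd
step 10: AAAAAAddddAAAdddddAAAAAAA
step 11: ddddddAAAddddAAAAdddddddd
step 12: AAAAAddddAAAdddddAAAAAAAA
step 13: dddddAAAddddAAAAddddddddd
step 14: AAAAddddAAAdddddAAAAAAAAA
step 15: ddddAAAddddAAAAdddddddddd
step 16: AAAddddAAAdddddAAAAAAAAAA
step 17: dddAAAddddAAAAddddddddddd
step 18: AAddddAAAdddddAAAAAAAAAAA
step 19: ddAAAddddAAAAdddddddddddd
step 20: AddddAAAdddddAAAAAAAAAAAA
step 21: dAAAddddAAAAddddddddddddd
step 22: ddddAAAdddddAAAAAAAAAAAAA
step 23: AAAddddAAAAdddddddddddddd
step 24: dddAAAdddddAAAAAAAAAAAAAd
step 25: AAddddAAAAddddddddddddddA
step 26: ddAAAdddddAAAAAAAAAAAAAdd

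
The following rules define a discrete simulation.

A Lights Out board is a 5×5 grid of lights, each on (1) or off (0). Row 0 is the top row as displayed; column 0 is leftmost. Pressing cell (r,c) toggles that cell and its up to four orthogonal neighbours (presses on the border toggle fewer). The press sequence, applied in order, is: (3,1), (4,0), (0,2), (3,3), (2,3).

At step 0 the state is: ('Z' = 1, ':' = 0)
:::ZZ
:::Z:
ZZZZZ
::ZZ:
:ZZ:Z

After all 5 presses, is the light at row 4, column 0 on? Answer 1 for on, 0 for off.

[0] :::ZZ
:::Z:
ZZZZZ
::ZZ:
:ZZ:Z
[1] :::ZZ
:::Z:
Z:ZZZ
ZZ:Z:
::Z:Z
[2] :::ZZ
:::Z:
Z:ZZZ
:Z:Z:
ZZZ:Z
[3] :ZZ:Z
::ZZ:
Z:ZZZ
:Z:Z:
ZZZ:Z
[4] :ZZ:Z
::ZZ:
Z:Z:Z
:ZZ:Z
ZZZZZ
[5] :ZZ:Z
::Z::
Z::Z:
:ZZZZ
ZZZZZ

1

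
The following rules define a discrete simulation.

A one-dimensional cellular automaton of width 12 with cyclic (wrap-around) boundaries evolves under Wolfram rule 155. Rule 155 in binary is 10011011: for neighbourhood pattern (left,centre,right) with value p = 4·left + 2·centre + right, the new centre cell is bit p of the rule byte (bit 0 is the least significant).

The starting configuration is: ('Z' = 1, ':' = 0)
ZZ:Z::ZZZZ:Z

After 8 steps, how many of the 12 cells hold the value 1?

gen 0: ZZ:Z::ZZZZ:Z
gen 1: Z:::ZZZZZ::Z
gen 2: :ZZZZZZZ:ZZZ
gen 3: :ZZZZZZ::ZZ:
gen 4: ZZZZZZ:ZZZ:Z
gen 5: ZZZZZ::ZZ::Z
gen 6: ZZZZ:ZZZ:ZZZ
gen 7: ZZZ::ZZ::ZZZ
gen 8: ZZ:ZZZ:ZZZZZ

10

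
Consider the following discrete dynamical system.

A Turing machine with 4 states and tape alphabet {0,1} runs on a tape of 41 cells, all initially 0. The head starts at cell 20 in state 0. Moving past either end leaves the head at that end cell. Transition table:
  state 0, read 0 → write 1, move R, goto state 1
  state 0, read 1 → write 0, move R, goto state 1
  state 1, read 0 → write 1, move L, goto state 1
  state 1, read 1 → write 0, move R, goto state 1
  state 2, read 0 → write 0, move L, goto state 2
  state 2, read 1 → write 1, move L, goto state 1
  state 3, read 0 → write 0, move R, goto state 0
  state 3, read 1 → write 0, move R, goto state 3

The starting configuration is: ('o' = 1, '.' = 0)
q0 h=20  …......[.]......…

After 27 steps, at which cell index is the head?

0

k=0  q0 h=20  …......[.]......…
k=1  q1 h=21  ….....o[.]......…
k=2  q1 h=20  …......[o]o.....…
k=3  q1 h=21  …......[o]......…
k=4  q1 h=22  …......[.]......…
k=5  q1 h=21  …......[.]o.....…
k=6  q1 h=20  …......[.]oo....…
k=7  q1 h=19  …......[.]ooo...…
k=8  q1 h=18  …......[.]oooo..…
k=9  q1 h=17  …......[.]ooooo.…
k=10  q1 h=16  …......[.]oooooo…
k=11  q1 h=15  …......[.]oooooo…
k=12  q1 h=14  …......[.]oooooo…
k=13  q1 h=13  …......[.]oooooo…
k=14  q1 h=12  …......[.]oooooo…
k=15  q1 h=11  …......[.]oooooo…
k=16  q1 h=10  …......[.]oooooo…
k=17  q1 h= 9  …......[.]oooooo…
k=18  q1 h= 8  …......[.]oooooo…
k=19  q1 h= 7  …......[.]oooooo…
k=20  q1 h= 6  |......[.]oooooo…
k=21  q1 h= 5  |.....[.]oooooo…
k=22  q1 h= 4  |....[.]oooooo…
k=23  q1 h= 3  |...[.]oooooo…
k=24  q1 h= 2  |..[.]oooooo…
k=25  q1 h= 1  |.[.]oooooo…
k=26  q1 h= 0  |[.]oooooo…
k=27  q1 h= 0  |[o]oooooo…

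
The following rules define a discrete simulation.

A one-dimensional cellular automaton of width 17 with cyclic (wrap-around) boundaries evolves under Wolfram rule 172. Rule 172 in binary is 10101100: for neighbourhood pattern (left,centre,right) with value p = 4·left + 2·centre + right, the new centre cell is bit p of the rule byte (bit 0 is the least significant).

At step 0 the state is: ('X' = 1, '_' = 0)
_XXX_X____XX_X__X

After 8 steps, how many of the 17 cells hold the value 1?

2

k=0  _XXX_X____XX_X__X
k=1  XXX_XX____X_XX__X
k=2  XX_XX_____XXX___X
k=3  X_XX______XX____X
k=4  _XX_______X_____X
k=5  XX________X_____X
k=6  X_________X_____X
k=7  __________X_____X
k=8  __________X_____X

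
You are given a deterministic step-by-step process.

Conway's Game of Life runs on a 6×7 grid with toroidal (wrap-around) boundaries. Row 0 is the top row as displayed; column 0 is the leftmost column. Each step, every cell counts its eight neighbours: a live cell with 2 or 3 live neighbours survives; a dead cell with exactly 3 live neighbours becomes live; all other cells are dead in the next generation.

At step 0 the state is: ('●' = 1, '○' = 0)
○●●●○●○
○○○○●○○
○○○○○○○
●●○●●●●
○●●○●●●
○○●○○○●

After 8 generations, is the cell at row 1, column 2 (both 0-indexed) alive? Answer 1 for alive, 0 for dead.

t=0: ○●●●○●○
○○○○●○○
○○○○○○○
●●○●●●●
○●●○●●●
○○●○○○●
t=1: ○●●●●●○
○○●●●○○
●○○●○○●
○●○●○○○
○○○○○○○
○○○○○○●
t=2: ○●○○○●○
●○○○○○●
●●○○○○○
●○●○○○○
○○○○○○○
○○●●●●○
t=3: ●●●●○●○
○○○○○○●
○○○○○○○
●○○○○○○
○●●○●○○
○○●●●●○
t=4: ●●○○○●○
●●●○○○●
○○○○○○○
○●○○○○○
○●●○●●○
●○○○○●●
t=5: ○○●○○●○
○○●○○○●
○○●○○○○
○●●○○○○
○●●○●●○
○○●○○○○
t=6: ○●●●○○○
○●●●○○○
○○●●○○○
○○○○○○○
○○○○○○○
○○●○●●○
t=7: ○○○○○○○
○○○○●○○
○●○●○○○
○○○○○○○
○○○○○○○
○●●○●○○
t=8: ○○○●○○○
○○○○○○○
○○○○○○○
○○○○○○○
○○○○○○○
○○○○○○○

0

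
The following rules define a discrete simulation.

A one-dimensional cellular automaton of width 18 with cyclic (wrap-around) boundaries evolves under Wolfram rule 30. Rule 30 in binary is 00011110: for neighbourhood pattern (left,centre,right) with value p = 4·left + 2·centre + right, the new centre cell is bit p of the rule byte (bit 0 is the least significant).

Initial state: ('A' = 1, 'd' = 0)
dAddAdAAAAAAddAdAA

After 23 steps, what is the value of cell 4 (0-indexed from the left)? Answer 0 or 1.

0

0) dAddAdAAAAAAddAdAA
1) dAAAAdAdddddAAAdAd
2) AAddddAAdddAAdddAA
3) ddAddAAdAdAAdAdAAd
4) dAAAAAddAdAddAdAdA
5) dAddddAAAdAAAAdAdA
6) dAAddAAdddAddddAdA
7) dAdAAAdAdAAAddAAdA
8) dAdAdddAdAddAAAddA
9) dAdAAdAAdAAAAddAAA
10) dAdAddAddAdddAAAdd
11) AAdAAAAAAAAdAAddAd
12) AddAddddddddAdAAAd
13) AAAAAddddddAAdAddd
14) AddddAddddAAddAAdA
15) dAddAAAddAAdAAAddA
16) dAAAAddAAAddAddAAA
17) dAdddAAAddAAAAAAdd
18) AAAdAAddAAAdddddAd
19) AdddAdAAAddAdddAAd
20) AAdAAdAddAAAAdAAdd
21) AddAddAAAAddddAdAA
22) dAAAAAAdddAddAAdAd
23) AAdddddAdAAAAAddAA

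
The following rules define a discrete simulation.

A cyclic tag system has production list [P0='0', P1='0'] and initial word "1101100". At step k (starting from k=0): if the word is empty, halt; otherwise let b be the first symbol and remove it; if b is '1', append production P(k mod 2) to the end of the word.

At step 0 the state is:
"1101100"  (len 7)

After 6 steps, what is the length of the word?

5

0) "1101100"  (len 7)
1) "1011000"  (len 7)
2) "0110000"  (len 7)
3) "110000"  (len 6)
4) "100000"  (len 6)
5) "000000"  (len 6)
6) "00000"  (len 5)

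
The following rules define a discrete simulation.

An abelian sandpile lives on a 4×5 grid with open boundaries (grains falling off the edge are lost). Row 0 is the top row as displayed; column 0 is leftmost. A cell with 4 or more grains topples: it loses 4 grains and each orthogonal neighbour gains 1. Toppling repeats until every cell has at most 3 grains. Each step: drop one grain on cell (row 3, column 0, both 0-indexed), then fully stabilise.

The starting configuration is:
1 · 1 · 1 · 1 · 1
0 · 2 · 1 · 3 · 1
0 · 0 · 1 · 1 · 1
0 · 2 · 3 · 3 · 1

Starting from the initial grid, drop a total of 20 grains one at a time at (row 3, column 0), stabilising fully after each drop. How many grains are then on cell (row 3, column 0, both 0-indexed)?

3

t=0: 1 · 1 · 1 · 1 · 1
0 · 2 · 1 · 3 · 1
0 · 0 · 1 · 1 · 1
0 · 2 · 3 · 3 · 1
t=1: 1 · 1 · 1 · 1 · 1
0 · 2 · 1 · 3 · 1
0 · 0 · 1 · 1 · 1
1 · 2 · 3 · 3 · 1
t=2: 1 · 1 · 1 · 1 · 1
0 · 2 · 1 · 3 · 1
0 · 0 · 1 · 1 · 1
2 · 2 · 3 · 3 · 1
t=3: 1 · 1 · 1 · 1 · 1
0 · 2 · 1 · 3 · 1
0 · 0 · 1 · 1 · 1
3 · 2 · 3 · 3 · 1
t=4: 1 · 1 · 1 · 1 · 1
0 · 2 · 1 · 3 · 1
1 · 0 · 1 · 1 · 1
0 · 3 · 3 · 3 · 1
t=5: 1 · 1 · 1 · 1 · 1
0 · 2 · 1 · 3 · 1
1 · 0 · 1 · 1 · 1
1 · 3 · 3 · 3 · 1
t=6: 1 · 1 · 1 · 1 · 1
0 · 2 · 1 · 3 · 1
1 · 0 · 1 · 1 · 1
2 · 3 · 3 · 3 · 1
t=7: 1 · 1 · 1 · 1 · 1
0 · 2 · 1 · 3 · 1
1 · 0 · 1 · 1 · 1
3 · 3 · 3 · 3 · 1
t=8: 1 · 1 · 1 · 1 · 1
0 · 2 · 1 · 3 · 1
2 · 1 · 2 · 2 · 1
1 · 1 · 1 · 0 · 2
t=9: 1 · 1 · 1 · 1 · 1
0 · 2 · 1 · 3 · 1
2 · 1 · 2 · 2 · 1
2 · 1 · 1 · 0 · 2
t=10: 1 · 1 · 1 · 1 · 1
0 · 2 · 1 · 3 · 1
2 · 1 · 2 · 2 · 1
3 · 1 · 1 · 0 · 2
t=11: 1 · 1 · 1 · 1 · 1
0 · 2 · 1 · 3 · 1
3 · 1 · 2 · 2 · 1
0 · 2 · 1 · 0 · 2
t=12: 1 · 1 · 1 · 1 · 1
0 · 2 · 1 · 3 · 1
3 · 1 · 2 · 2 · 1
1 · 2 · 1 · 0 · 2
t=13: 1 · 1 · 1 · 1 · 1
0 · 2 · 1 · 3 · 1
3 · 1 · 2 · 2 · 1
2 · 2 · 1 · 0 · 2
t=14: 1 · 1 · 1 · 1 · 1
0 · 2 · 1 · 3 · 1
3 · 1 · 2 · 2 · 1
3 · 2 · 1 · 0 · 2
t=15: 1 · 1 · 1 · 1 · 1
1 · 2 · 1 · 3 · 1
0 · 2 · 2 · 2 · 1
1 · 3 · 1 · 0 · 2
t=16: 1 · 1 · 1 · 1 · 1
1 · 2 · 1 · 3 · 1
0 · 2 · 2 · 2 · 1
2 · 3 · 1 · 0 · 2
t=17: 1 · 1 · 1 · 1 · 1
1 · 2 · 1 · 3 · 1
0 · 2 · 2 · 2 · 1
3 · 3 · 1 · 0 · 2
t=18: 1 · 1 · 1 · 1 · 1
1 · 2 · 1 · 3 · 1
1 · 3 · 2 · 2 · 1
1 · 0 · 2 · 0 · 2
t=19: 1 · 1 · 1 · 1 · 1
1 · 2 · 1 · 3 · 1
1 · 3 · 2 · 2 · 1
2 · 0 · 2 · 0 · 2
t=20: 1 · 1 · 1 · 1 · 1
1 · 2 · 1 · 3 · 1
1 · 3 · 2 · 2 · 1
3 · 0 · 2 · 0 · 2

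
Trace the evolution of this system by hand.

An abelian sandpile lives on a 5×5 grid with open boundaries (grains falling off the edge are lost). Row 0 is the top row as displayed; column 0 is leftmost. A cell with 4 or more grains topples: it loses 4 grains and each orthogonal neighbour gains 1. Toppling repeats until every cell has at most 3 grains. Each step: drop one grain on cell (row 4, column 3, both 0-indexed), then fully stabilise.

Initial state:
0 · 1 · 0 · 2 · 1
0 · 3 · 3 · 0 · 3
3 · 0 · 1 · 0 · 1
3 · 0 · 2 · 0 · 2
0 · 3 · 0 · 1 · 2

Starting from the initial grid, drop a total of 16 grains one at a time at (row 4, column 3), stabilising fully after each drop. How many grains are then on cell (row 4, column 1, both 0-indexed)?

t=0: 0 · 1 · 0 · 2 · 1
0 · 3 · 3 · 0 · 3
3 · 0 · 1 · 0 · 1
3 · 0 · 2 · 0 · 2
0 · 3 · 0 · 1 · 2
t=1: 0 · 1 · 0 · 2 · 1
0 · 3 · 3 · 0 · 3
3 · 0 · 1 · 0 · 1
3 · 0 · 2 · 0 · 2
0 · 3 · 0 · 2 · 2
t=2: 0 · 1 · 0 · 2 · 1
0 · 3 · 3 · 0 · 3
3 · 0 · 1 · 0 · 1
3 · 0 · 2 · 0 · 2
0 · 3 · 0 · 3 · 2
t=3: 0 · 1 · 0 · 2 · 1
0 · 3 · 3 · 0 · 3
3 · 0 · 1 · 0 · 1
3 · 0 · 2 · 1 · 2
0 · 3 · 1 · 0 · 3
t=4: 0 · 1 · 0 · 2 · 1
0 · 3 · 3 · 0 · 3
3 · 0 · 1 · 0 · 1
3 · 0 · 2 · 1 · 2
0 · 3 · 1 · 1 · 3
t=5: 0 · 1 · 0 · 2 · 1
0 · 3 · 3 · 0 · 3
3 · 0 · 1 · 0 · 1
3 · 0 · 2 · 1 · 2
0 · 3 · 1 · 2 · 3
t=6: 0 · 1 · 0 · 2 · 1
0 · 3 · 3 · 0 · 3
3 · 0 · 1 · 0 · 1
3 · 0 · 2 · 1 · 2
0 · 3 · 1 · 3 · 3
t=7: 0 · 1 · 0 · 2 · 1
0 · 3 · 3 · 0 · 3
3 · 0 · 1 · 0 · 1
3 · 0 · 2 · 2 · 3
0 · 3 · 2 · 1 · 0
t=8: 0 · 1 · 0 · 2 · 1
0 · 3 · 3 · 0 · 3
3 · 0 · 1 · 0 · 1
3 · 0 · 2 · 2 · 3
0 · 3 · 2 · 2 · 0
t=9: 0 · 1 · 0 · 2 · 1
0 · 3 · 3 · 0 · 3
3 · 0 · 1 · 0 · 1
3 · 0 · 2 · 2 · 3
0 · 3 · 2 · 3 · 0
t=10: 0 · 1 · 0 · 2 · 1
0 · 3 · 3 · 0 · 3
3 · 0 · 1 · 0 · 1
3 · 0 · 2 · 3 · 3
0 · 3 · 3 · 0 · 1
t=11: 0 · 1 · 0 · 2 · 1
0 · 3 · 3 · 0 · 3
3 · 0 · 1 · 0 · 1
3 · 0 · 2 · 3 · 3
0 · 3 · 3 · 1 · 1
t=12: 0 · 1 · 0 · 2 · 1
0 · 3 · 3 · 0 · 3
3 · 0 · 1 · 0 · 1
3 · 0 · 2 · 3 · 3
0 · 3 · 3 · 2 · 1
t=13: 0 · 1 · 0 · 2 · 1
0 · 3 · 3 · 0 · 3
3 · 0 · 1 · 0 · 1
3 · 0 · 2 · 3 · 3
0 · 3 · 3 · 3 · 1
t=14: 0 · 1 · 0 · 2 · 1
0 · 3 · 3 · 0 · 3
3 · 0 · 2 · 1 · 2
3 · 2 · 0 · 2 · 0
1 · 0 · 2 · 2 · 3
t=15: 0 · 1 · 0 · 2 · 1
0 · 3 · 3 · 0 · 3
3 · 0 · 2 · 1 · 2
3 · 2 · 0 · 2 · 0
1 · 0 · 2 · 3 · 3
t=16: 0 · 1 · 0 · 2 · 1
0 · 3 · 3 · 0 · 3
3 · 0 · 2 · 1 · 2
3 · 2 · 0 · 3 · 1
1 · 0 · 3 · 1 · 0

0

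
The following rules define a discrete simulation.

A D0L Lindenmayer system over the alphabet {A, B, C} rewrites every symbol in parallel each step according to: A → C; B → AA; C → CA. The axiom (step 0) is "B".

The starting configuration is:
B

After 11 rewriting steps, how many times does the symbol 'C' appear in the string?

110

step 0: B
step 1: AA
step 2: CC
step 3: CACA
step 4: CACCAC
step 5: CACCACACCA
step 6: CACCACACCACCACAC
step 7: CACCACACCACCACACCACACCACCA
step 8: CACCACACCACCACACCACACCACCACACCACCACACCACAC
step 9: CACCACACCACCACACCACACCACCACACCACCACACCACACCACCACACCACACCACCACACCACCA
step 10: CACCACACCACCACACCACACCACCACACCACCACACCACACCACCACACCACACCACCACACCACCACACCACACCACCACACCACCACACCACACCACCACACCACAC
step 11: CACCACACCACCACACCACACCACCACACCACCACACCACACCACCACACCACACCAC…CCACACCACACCACCACACCACACCACCACACCACCACACCACACCACCACACCACCA  (len 178)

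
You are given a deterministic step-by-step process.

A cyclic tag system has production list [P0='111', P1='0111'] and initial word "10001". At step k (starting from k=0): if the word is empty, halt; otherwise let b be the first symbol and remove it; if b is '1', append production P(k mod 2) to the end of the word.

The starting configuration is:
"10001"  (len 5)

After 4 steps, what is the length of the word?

k=0  "10001"  (len 5)
k=1  "0001111"  (len 7)
k=2  "001111"  (len 6)
k=3  "01111"  (len 5)
k=4  "1111"  (len 4)

4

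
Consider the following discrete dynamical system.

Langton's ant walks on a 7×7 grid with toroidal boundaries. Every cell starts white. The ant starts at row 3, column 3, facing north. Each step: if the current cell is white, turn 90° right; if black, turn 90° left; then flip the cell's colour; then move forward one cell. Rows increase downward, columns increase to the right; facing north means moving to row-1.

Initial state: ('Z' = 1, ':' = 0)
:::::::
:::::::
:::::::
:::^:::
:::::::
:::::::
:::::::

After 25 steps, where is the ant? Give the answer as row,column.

5,2

k=0  :::::::
:::::::
:::::::
:::^:::
:::::::
:::::::
:::::::
k=1  :::::::
:::::::
:::::::
:::Z>::
:::::::
:::::::
:::::::
k=2  :::::::
:::::::
:::::::
:::ZZ::
::::v::
:::::::
:::::::
k=3  :::::::
:::::::
:::::::
:::ZZ::
:::<Z::
:::::::
:::::::
k=4  :::::::
:::::::
:::::::
:::^Z::
:::ZZ::
:::::::
:::::::
k=5  :::::::
:::::::
:::::::
::<:Z::
:::ZZ::
:::::::
:::::::
k=6  :::::::
:::::::
::^::::
::Z:Z::
:::ZZ::
:::::::
:::::::
k=7  :::::::
:::::::
::Z>:::
::Z:Z::
:::ZZ::
:::::::
:::::::
k=8  :::::::
:::::::
::ZZ:::
::ZvZ::
:::ZZ::
:::::::
:::::::
k=9  :::::::
:::::::
::ZZ:::
::<ZZ::
:::ZZ::
:::::::
:::::::
k=10  :::::::
:::::::
::ZZ:::
:::ZZ::
::vZZ::
:::::::
:::::::
k=11  :::::::
:::::::
::ZZ:::
:::ZZ::
:<ZZZ::
:::::::
:::::::
k=12  :::::::
:::::::
::ZZ:::
:^:ZZ::
:ZZZZ::
:::::::
:::::::
k=13  :::::::
:::::::
::ZZ:::
:Z>ZZ::
:ZZZZ::
:::::::
:::::::
k=14  :::::::
:::::::
::ZZ:::
:ZZZZ::
:ZvZZ::
:::::::
:::::::
k=15  :::::::
:::::::
::ZZ:::
:ZZZZ::
:Z:>Z::
:::::::
:::::::
k=16  :::::::
:::::::
::ZZ:::
:ZZ^Z::
:Z::Z::
:::::::
:::::::
k=17  :::::::
:::::::
::ZZ:::
:Z<:Z::
:Z::Z::
:::::::
:::::::
k=18  :::::::
:::::::
::ZZ:::
:Z::Z::
:Zv:Z::
:::::::
:::::::
k=19  :::::::
:::::::
::ZZ:::
:Z::Z::
:<Z:Z::
:::::::
:::::::
k=20  :::::::
:::::::
::ZZ:::
:Z::Z::
::Z:Z::
:v:::::
:::::::
k=21  :::::::
:::::::
::ZZ:::
:Z::Z::
::Z:Z::
<Z:::::
:::::::
k=22  :::::::
:::::::
::ZZ:::
:Z::Z::
^:Z:Z::
ZZ:::::
:::::::
k=23  :::::::
:::::::
::ZZ:::
:Z::Z::
Z>Z:Z::
ZZ:::::
:::::::
k=24  :::::::
:::::::
::ZZ:::
:Z::Z::
ZZZ:Z::
Zv:::::
:::::::
k=25  :::::::
:::::::
::ZZ:::
:Z::Z::
ZZZ:Z::
Z:>::::
:::::::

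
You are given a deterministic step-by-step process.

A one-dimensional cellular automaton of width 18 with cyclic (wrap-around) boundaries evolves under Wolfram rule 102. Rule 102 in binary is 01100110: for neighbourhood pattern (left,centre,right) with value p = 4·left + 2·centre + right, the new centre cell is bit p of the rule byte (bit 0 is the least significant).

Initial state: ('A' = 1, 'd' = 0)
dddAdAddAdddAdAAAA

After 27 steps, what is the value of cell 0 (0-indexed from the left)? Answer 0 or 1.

gen 0: dddAdAddAdddAdAAAA
gen 1: ddAAAAdAAddAAAdddA
gen 2: dAdddAAdAdAddAddAA
gen 3: AAddAdAAAAAdAAdAdA
gen 4: dAdAAAddddAAdAAAAd
gen 5: AAAddAdddAdAAdddAd
gen 6: ddAdAAddAAAdAddAAA
gen 7: dAAAdAdAddAAAdAddA
gen 8: AddAAAAAdAddAAAdAA
gen 9: AdAddddAAAdAddAAdd
gen 10: AAAdddAddAAAdAdAdA
gen 11: ddAddAAdAddAAAAAAd
gen 12: dAAdAdAAAdAdddddAd
gen 13: AdAAAAddAAAddddAAd
gen 14: AAdddAdAddAdddAdAA
gen 15: dAddAAAAdAAddAAAdd
gen 16: AAdAdddAAdAdAddAdd
gen 17: dAAAddAdAAAAAdAAdA
gen 18: AddAdAAAddddAAdAAA
gen 19: AdAAAddAdddAdAAddd
gen 20: AAddAdAAddAAAdAddA
gen 21: dAdAAAdAdAddAAAdAd
gen 22: AAAddAAAAAdAddAAAd
gen 23: ddAdAddddAAAdAddAA
gen 24: dAAAAdddAddAAAdAdA
gen 25: AdddAddAAdAddAAAAA
gen 26: AddAAdAdAAAdAddddd
gen 27: AdAdAAAAddAAAddddA

1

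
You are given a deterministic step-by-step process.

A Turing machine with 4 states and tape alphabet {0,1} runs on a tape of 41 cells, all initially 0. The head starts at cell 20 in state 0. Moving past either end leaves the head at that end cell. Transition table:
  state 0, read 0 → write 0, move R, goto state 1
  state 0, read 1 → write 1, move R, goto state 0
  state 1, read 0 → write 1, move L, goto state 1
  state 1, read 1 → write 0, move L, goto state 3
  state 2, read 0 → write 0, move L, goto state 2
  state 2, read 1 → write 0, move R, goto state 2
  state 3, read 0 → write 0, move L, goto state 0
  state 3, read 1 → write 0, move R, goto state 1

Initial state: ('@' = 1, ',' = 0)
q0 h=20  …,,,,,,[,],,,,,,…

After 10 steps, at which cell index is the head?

k=0  q0 h=20  …,,,,,,[,],,,,,,…
k=1  q1 h=21  …,,,,,,[,],,,,,,…
k=2  q1 h=20  …,,,,,,[,]@,,,,,…
k=3  q1 h=19  …,,,,,,[,]@@,,,,…
k=4  q1 h=18  …,,,,,,[,]@@@,,,…
k=5  q1 h=17  …,,,,,,[,]@@@@,,…
k=6  q1 h=16  …,,,,,,[,]@@@@@,…
k=7  q1 h=15  …,,,,,,[,]@@@@@@…
k=8  q1 h=14  …,,,,,,[,]@@@@@@…
k=9  q1 h=13  …,,,,,,[,]@@@@@@…
k=10  q1 h=12  …,,,,,,[,]@@@@@@…

12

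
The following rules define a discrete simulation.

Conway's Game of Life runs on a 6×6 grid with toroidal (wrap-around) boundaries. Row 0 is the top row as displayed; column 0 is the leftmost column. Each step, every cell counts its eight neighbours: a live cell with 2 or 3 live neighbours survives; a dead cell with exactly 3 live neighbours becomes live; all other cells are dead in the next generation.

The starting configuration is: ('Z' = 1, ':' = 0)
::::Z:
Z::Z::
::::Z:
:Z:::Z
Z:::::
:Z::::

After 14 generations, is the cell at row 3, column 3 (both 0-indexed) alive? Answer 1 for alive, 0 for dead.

0

[0] ::::Z:
Z::Z::
::::Z:
:Z:::Z
Z:::::
:Z::::
[1] ::::::
:::ZZZ
Z:::ZZ
Z::::Z
ZZ::::
::::::
[2] ::::Z:
Z::Z::
:::Z::
::::Z:
ZZ:::Z
::::::
[3] ::::::
:::ZZ:
:::ZZ:
Z:::ZZ
Z::::Z
Z::::Z
[4] ::::ZZ
:::ZZ:
::::::
Z::Z::
:Z::::
Z::::Z
[5] Z::Z::
:::ZZZ
:::ZZ:
::::::
:Z:::Z
Z:::ZZ
[6] Z::Z::
::Z::Z
:::Z:Z
::::Z:
::::ZZ
:Z::Z:
[7] ZZZZZZ
Z:ZZ:Z
:::Z:Z
:::Z::
:::ZZZ
Z::ZZ:
[8] ::::::
::::::
Z::Z:Z
::ZZ:Z
::Z::Z
::::::
[9] ::::::
::::::
Z:ZZ:Z
:ZZZ:Z
::ZZZ:
::::::
[10] ::::::
::::::
Z::Z:Z
:::::Z
:Z::Z:
:::Z::
[11] ::::::
::::::
Z:::ZZ
:::::Z
::::Z:
::::::
[12] ::::::
:::::Z
Z:::ZZ
Z:::::
::::::
::::::
[13] ::::::
Z:::ZZ
Z:::Z:
Z:::::
::::::
::::::
[14] :::::Z
Z:::Z:
ZZ::Z:
:::::Z
::::::
::::::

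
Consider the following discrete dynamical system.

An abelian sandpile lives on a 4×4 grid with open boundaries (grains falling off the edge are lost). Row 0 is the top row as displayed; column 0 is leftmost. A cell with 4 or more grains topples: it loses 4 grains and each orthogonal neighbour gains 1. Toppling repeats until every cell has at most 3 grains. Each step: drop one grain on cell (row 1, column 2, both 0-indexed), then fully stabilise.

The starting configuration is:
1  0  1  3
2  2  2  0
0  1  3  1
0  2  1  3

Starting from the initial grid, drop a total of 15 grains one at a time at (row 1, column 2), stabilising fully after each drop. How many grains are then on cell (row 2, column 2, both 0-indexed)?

3

t=0: 1  0  1  3
2  2  2  0
0  1  3  1
0  2  1  3
t=1: 1  0  1  3
2  2  3  0
0  1  3  1
0  2  1  3
t=2: 1  0  2  3
2  3  1  1
0  2  0  2
0  2  2  3
t=3: 1  0  2  3
2  3  2  1
0  2  0  2
0  2  2  3
t=4: 1  0  2  3
2  3  3  1
0  2  0  2
0  2  2  3
t=5: 1  1  3  3
3  0  1  2
0  3  1  2
0  2  2  3
t=6: 1  1  3  3
3  0  2  2
0  3  1  2
0  2  2  3
t=7: 1  1  3  3
3  0  3  2
0  3  1  2
0  2  2  3
t=8: 1  2  1  1
3  1  2  0
0  3  2  3
0  2  2  3
t=9: 1  2  1  1
3  1  3  0
0  3  2  3
0  2  2  3
t=10: 1  2  2  1
3  2  0  1
0  3  3  3
0  2  2  3
t=11: 1  2  2  1
3  2  1  1
0  3  3  3
0  2  2  3
t=12: 1  2  2  1
3  2  2  1
0  3  3  3
0  2  2  3
t=13: 1  2  2  1
3  2  3  1
0  3  3  3
0  2  2  3
t=14: 2  3  3  1
0  1  2  3
2  2  3  1
1  0  1  1
t=15: 2  3  3  1
0  1  3  3
2  2  3  1
1  0  1  1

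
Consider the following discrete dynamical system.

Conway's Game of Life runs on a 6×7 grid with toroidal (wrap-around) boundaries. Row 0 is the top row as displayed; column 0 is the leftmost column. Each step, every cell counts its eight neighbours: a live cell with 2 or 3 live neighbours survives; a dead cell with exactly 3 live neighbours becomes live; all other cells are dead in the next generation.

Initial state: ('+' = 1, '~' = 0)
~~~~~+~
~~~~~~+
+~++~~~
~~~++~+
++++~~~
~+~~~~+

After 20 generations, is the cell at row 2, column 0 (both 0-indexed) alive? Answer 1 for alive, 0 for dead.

0

k=0  ~~~~~+~
~~~~~~+
+~++~~~
~~~++~+
++++~~~
~+~~~~+
k=1  +~~~~++
~~~~~~+
+~+++++
~~~~+~+
~+~++++
~+~~~~+
k=2  ~~~~~+~
~+~+~~~
+~~++~~
~+~~~~~
~~+++~+
~++~~~~
k=3  ~+~~~~~
~~++~~~
++~++~~
++~~~+~
+~~+~~~
~++~++~
k=4  ~+~~+~~
+~~++~~
+~~++~+
~~~+~~~
+~~+~+~
+++++~~
k=5  ~~~~~+~
+++~~~+
+~+~~++
+~++~+~
+~~~~~+
+~~~~++
k=6  ~~~~~+~
~~+~~~~
~~~~++~
~~++++~
~~~~+~~
+~~~~+~
k=7  ~~~~~~+
~~~~++~
~~+~~+~
~~~~~~~
~~~~~~+
~~~~+++
k=8  ~~~~~~+
~~~~+++
~~~~++~
~~~~~~~
~~~~~~+
+~~~~~+
k=9  ~~~~~~~
~~~~+~+
~~~~+~+
~~~~~+~
+~~~~~+
+~~~~++
k=10  +~~~~~~
~~~~~~~
~~~~+~+
+~~~~+~
+~~~~~~
+~~~~+~
k=11  ~~~~~~+
~~~~~~~
~~~~~++
+~~~~+~
++~~~~~
++~~~~~
k=12  +~~~~~~
~~~~~++
~~~~~++
++~~~+~
~~~~~~~
~+~~~~+
k=13  +~~~~+~
+~~~~+~
~~~~+~~
+~~~~+~
~+~~~~+
+~~~~~~
k=14  ++~~~~~
~~~~++~
~~~~++~
+~~~~++
~+~~~~+
++~~~~~
k=15  ++~~~~+
~~~~+++
~~~~~~~
+~~~+~~
~+~~~+~
~~+~~~+
k=16  ~+~~~~~
~~~~~++
~~~~+~+
~~~~~~~
++~~~++
~~+~~++
k=17  +~~~~~~
+~~~~++
~~~~~~+
~~~~~~~
++~~~+~
~~+~~+~
k=18  ++~~~+~
+~~~~+~
+~~~~++
+~~~~~+
~+~~~~+
+~~~~~~
k=19  ++~~~~~
~~~~++~
~+~~~+~
~+~~~~~
~+~~~~+
~~~~~~~
k=20  ~~~~~~~
++~~+++
~~~~++~
~++~~~~
+~~~~~~
~+~~~~~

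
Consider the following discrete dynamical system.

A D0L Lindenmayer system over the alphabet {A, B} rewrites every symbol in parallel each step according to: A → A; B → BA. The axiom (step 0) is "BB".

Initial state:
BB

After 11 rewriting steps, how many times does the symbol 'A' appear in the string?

gen 0: BB
gen 1: BABA
gen 2: BAABAA
gen 3: BAAABAAA
gen 4: BAAAABAAAA
gen 5: BAAAAABAAAAA
gen 6: BAAAAAABAAAAAA
gen 7: BAAAAAAABAAAAAAA
gen 8: BAAAAAAAABAAAAAAAA
gen 9: BAAAAAAAAABAAAAAAAAA
gen 10: BAAAAAAAAAABAAAAAAAAAA
gen 11: BAAAAAAAAAAABAAAAAAAAAAA

22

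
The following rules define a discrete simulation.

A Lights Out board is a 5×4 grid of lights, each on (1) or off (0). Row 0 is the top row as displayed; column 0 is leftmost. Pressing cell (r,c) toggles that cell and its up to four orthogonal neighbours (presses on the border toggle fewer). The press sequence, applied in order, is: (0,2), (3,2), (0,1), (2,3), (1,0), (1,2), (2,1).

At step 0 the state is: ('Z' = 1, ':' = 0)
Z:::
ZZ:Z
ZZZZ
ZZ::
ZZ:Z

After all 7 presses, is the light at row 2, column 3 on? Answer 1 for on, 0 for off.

0

k=0  Z:::
ZZ:Z
ZZZZ
ZZ::
ZZ:Z
k=1  ZZZZ
ZZZZ
ZZZZ
ZZ::
ZZ:Z
k=2  ZZZZ
ZZZZ
ZZ:Z
Z:ZZ
ZZZZ
k=3  :::Z
Z:ZZ
ZZ:Z
Z:ZZ
ZZZZ
k=4  :::Z
Z:Z:
ZZZ:
Z:Z:
ZZZZ
k=5  Z::Z
:ZZ:
:ZZ:
Z:Z:
ZZZZ
k=6  Z:ZZ
:::Z
:Z::
Z:Z:
ZZZZ
k=7  Z:ZZ
:Z:Z
Z:Z:
ZZZ:
ZZZZ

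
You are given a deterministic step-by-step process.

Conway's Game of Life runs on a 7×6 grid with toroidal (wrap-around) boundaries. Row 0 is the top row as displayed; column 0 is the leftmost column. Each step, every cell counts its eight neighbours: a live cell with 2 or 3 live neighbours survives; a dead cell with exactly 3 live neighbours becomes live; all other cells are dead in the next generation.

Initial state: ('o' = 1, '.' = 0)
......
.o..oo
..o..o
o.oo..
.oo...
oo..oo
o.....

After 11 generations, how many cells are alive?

16

step 0: ......
.o..oo
..o..o
o.oo..
.oo...
oo..oo
o.....
step 1: o....o
o...oo
..o..o
o..o..
....o.
..o..o
oo....
step 2: ....o.
.o..o.
.o.o..
...ooo
...ooo
oo...o
.o....
step 3: ......
..ooo.
o..o.o
o....o
..oo..
.oo..o
.o...o
step 4: ..ooo.
..oooo
oooo..
oooo.o
..oooo
.o.oo.
.oo...
step 5: .....o
o....o
......
......
......
oo...o
.o....
step 6: .....o
o....o
......
......
o.....
oo....
.o...o
step 7: ....oo
o....o
......
......
oo....
.o...o
.o...o
step 8: ....o.
o...oo
......
......
oo....
.oo..o
.....o
step 9: o...o.
....oo
.....o
......
ooo...
.oo..o
o...oo
step 10: o..o..
o...o.
....oo
oo....
o.o...
..ooo.
...oo.
step 11: ...o..
o..oo.
.o..o.
oo....
o.o..o
.oo.oo
.....o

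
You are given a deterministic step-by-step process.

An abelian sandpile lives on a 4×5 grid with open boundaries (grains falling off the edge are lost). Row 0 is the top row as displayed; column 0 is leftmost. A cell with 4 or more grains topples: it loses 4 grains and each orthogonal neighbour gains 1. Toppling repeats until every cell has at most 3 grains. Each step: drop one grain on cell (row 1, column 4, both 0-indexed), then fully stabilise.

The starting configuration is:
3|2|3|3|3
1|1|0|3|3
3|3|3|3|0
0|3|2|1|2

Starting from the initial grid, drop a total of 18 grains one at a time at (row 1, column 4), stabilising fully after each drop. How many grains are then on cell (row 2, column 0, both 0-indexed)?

0

k=0  3|2|3|3|3
1|1|0|3|3
3|3|3|3|0
0|3|2|1|2
k=1  3|3|0|2|1
2|2|3|2|2
0|2|2|1|2
2|1|0|3|2
k=2  3|3|0|2|1
2|2|3|2|3
0|2|2|1|2
2|1|0|3|2
k=3  3|3|0|2|2
2|2|3|3|0
0|2|2|1|3
2|1|0|3|2
k=4  3|3|0|2|2
2|2|3|3|1
0|2|2|1|3
2|1|0|3|2
k=5  3|3|0|2|2
2|2|3|3|2
0|2|2|1|3
2|1|0|3|2
k=6  3|3|0|2|2
2|2|3|3|3
0|2|2|1|3
2|1|0|3|2
k=7  3|3|1|3|3
2|3|0|1|2
0|2|3|3|0
2|1|0|3|3
k=8  3|3|1|3|3
2|3|0|1|3
0|2|3|3|0
2|1|0|3|3
k=9  3|3|2|0|1
2|3|0|3|1
0|2|3|3|1
2|1|0|3|3
k=10  3|3|2|0|1
2|3|0|3|2
0|2|3|3|1
2|1|0|3|3
k=11  3|3|2|0|1
2|3|0|3|3
0|2|3|3|1
2|1|0|3|3
k=12  3|3|2|1|2
2|3|2|1|2
0|3|0|3|0
2|1|2|1|1
k=13  3|3|2|1|2
2|3|2|1|3
0|3|0|3|0
2|1|2|1|1
k=14  3|3|2|1|3
2|3|2|2|0
0|3|0|3|1
2|1|2|1|1
k=15  3|3|2|1|3
2|3|2|2|1
0|3|0|3|1
2|1|2|1|1
k=16  3|3|2|1|3
2|3|2|2|2
0|3|0|3|1
2|1|2|1|1
k=17  3|3|2|1|3
2|3|2|2|3
0|3|0|3|1
2|1|2|1|1
k=18  3|3|2|2|0
2|3|2|3|1
0|3|0|3|2
2|1|2|1|1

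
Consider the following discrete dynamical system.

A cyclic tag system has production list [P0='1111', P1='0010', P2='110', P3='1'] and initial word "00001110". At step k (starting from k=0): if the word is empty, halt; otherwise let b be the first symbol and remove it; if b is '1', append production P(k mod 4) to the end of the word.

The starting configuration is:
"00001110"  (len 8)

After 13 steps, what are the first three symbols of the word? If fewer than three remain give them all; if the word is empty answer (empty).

010

[0] "00001110"  (len 8)
[1] "0001110"  (len 7)
[2] "001110"  (len 6)
[3] "01110"  (len 5)
[4] "1110"  (len 4)
[5] "1101111"  (len 7)
[6] "1011110010"  (len 10)
[7] "011110010110"  (len 12)
[8] "11110010110"  (len 11)
[9] "11100101101111"  (len 14)
[10] "11001011011110010"  (len 17)
[11] "1001011011110010110"  (len 19)
[12] "0010110111100101101"  (len 19)
[13] "010110111100101101"  (len 18)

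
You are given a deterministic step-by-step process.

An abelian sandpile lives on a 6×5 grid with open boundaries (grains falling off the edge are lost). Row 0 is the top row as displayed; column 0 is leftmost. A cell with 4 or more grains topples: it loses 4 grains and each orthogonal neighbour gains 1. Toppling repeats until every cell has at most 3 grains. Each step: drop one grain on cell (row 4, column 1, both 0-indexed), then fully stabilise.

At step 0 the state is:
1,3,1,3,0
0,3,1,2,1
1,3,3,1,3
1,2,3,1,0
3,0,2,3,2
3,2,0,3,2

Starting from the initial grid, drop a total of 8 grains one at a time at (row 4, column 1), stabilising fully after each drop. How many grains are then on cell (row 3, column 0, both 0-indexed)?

3

0) 1,3,1,3,0
0,3,1,2,1
1,3,3,1,3
1,2,3,1,0
3,0,2,3,2
3,2,0,3,2
1) 1,3,1,3,0
0,3,1,2,1
1,3,3,1,3
1,2,3,1,0
3,1,2,3,2
3,2,0,3,2
2) 1,3,1,3,0
0,3,1,2,1
1,3,3,1,3
1,2,3,1,0
3,2,2,3,2
3,2,0,3,2
3) 1,3,1,3,0
0,3,1,2,1
1,3,3,1,3
1,2,3,1,0
3,3,2,3,2
3,2,0,3,2
4) 1,3,1,3,0
0,3,1,2,1
1,3,3,1,3
2,3,3,1,0
1,2,3,3,2
1,0,1,3,2
5) 1,3,1,3,0
0,3,1,2,1
1,3,3,1,3
2,3,3,1,0
1,3,3,3,2
1,0,1,3,2
6) 2,0,2,3,0
1,1,3,2,1
2,2,1,2,3
3,2,2,3,0
2,2,2,1,3
1,1,3,0,3
7) 2,0,2,3,0
1,1,3,2,1
2,2,1,2,3
3,2,2,3,0
2,3,2,1,3
1,1,3,0,3
8) 2,0,2,3,0
1,1,3,2,1
2,2,1,2,3
3,3,2,3,0
3,0,3,1,3
1,2,3,0,3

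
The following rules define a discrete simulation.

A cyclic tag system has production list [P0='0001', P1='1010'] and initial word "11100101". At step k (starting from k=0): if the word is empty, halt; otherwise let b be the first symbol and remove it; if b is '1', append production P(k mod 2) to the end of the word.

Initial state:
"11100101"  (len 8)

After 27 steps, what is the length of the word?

33

[0] "11100101"  (len 8)
[1] "11001010001"  (len 11)
[2] "10010100011010"  (len 14)
[3] "00101000110100001"  (len 17)
[4] "0101000110100001"  (len 16)
[5] "101000110100001"  (len 15)
[6] "010001101000011010"  (len 18)
[7] "10001101000011010"  (len 17)
[8] "00011010000110101010"  (len 20)
[9] "0011010000110101010"  (len 19)
[10] "011010000110101010"  (len 18)
[11] "11010000110101010"  (len 17)
[12] "10100001101010101010"  (len 20)
[13] "01000011010101010100001"  (len 23)
[14] "1000011010101010100001"  (len 22)
[15] "0000110101010101000010001"  (len 25)
[16] "000110101010101000010001"  (len 24)
[17] "00110101010101000010001"  (len 23)
[18] "0110101010101000010001"  (len 22)
[19] "110101010101000010001"  (len 21)
[20] "101010101010000100011010"  (len 24)
[21] "010101010100001000110100001"  (len 27)
[22] "10101010100001000110100001"  (len 26)
[23] "01010101000010001101000010001"  (len 29)
[24] "1010101000010001101000010001"  (len 28)
[25] "0101010000100011010000100010001"  (len 31)
[26] "101010000100011010000100010001"  (len 30)
[27] "010100001000110100001000100010001"  (len 33)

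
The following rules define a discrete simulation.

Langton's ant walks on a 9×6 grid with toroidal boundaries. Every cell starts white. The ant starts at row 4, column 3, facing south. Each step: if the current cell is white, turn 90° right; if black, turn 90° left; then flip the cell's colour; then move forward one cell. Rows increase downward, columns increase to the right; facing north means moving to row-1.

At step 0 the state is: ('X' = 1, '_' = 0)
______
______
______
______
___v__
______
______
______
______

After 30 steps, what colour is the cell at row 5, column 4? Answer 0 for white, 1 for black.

0) ______
______
______
______
___v__
______
______
______
______
1) ______
______
______
______
__<X__
______
______
______
______
2) ______
______
______
__^___
__XX__
______
______
______
______
3) ______
______
______
__X>__
__XX__
______
______
______
______
4) ______
______
______
__XX__
__Xv__
______
______
______
______
5) ______
______
______
__XX__
__X_>_
______
______
______
______
6) ______
______
______
__XX__
__X_X_
____v_
______
______
______
7) ______
______
______
__XX__
__X_X_
___<X_
______
______
______
8) ______
______
______
__XX__
__X^X_
___XX_
______
______
______
9) ______
______
______
__XX__
__XX>_
___XX_
______
______
______
10) ______
______
______
__XX^_
__XX__
___XX_
______
______
______
11) ______
______
______
__XXX>
__XX__
___XX_
______
______
______
12) ______
______
______
__XXXX
__XX_v
___XX_
______
______
______
13) ______
______
______
__XXXX
__XX<X
___XX_
______
______
______
14) ______
______
______
__XX^X
__XXXX
___XX_
______
______
______
15) ______
______
______
__X<_X
__XXXX
___XX_
______
______
______
16) ______
______
______
__X__X
__XvXX
___XX_
______
______
______
17) ______
______
______
__X__X
__X_>X
___XX_
______
______
______
18) ______
______
______
__X_^X
__X__X
___XX_
______
______
______
19) ______
______
______
__X_X>
__X__X
___XX_
______
______
______
20) ______
______
_____^
__X_X_
__X__X
___XX_
______
______
______
21) ______
______
>____X
__X_X_
__X__X
___XX_
______
______
______
22) ______
______
X____X
v_X_X_
__X__X
___XX_
______
______
______
23) ______
______
X____X
X_X_X<
__X__X
___XX_
______
______
______
24) ______
______
X____^
X_X_XX
__X__X
___XX_
______
______
______
25) ______
______
X___<_
X_X_XX
__X__X
___XX_
______
______
______
26) ______
____^_
X___X_
X_X_XX
__X__X
___XX_
______
______
______
27) ______
____X>
X___X_
X_X_XX
__X__X
___XX_
______
______
______
28) ______
____XX
X___Xv
X_X_XX
__X__X
___XX_
______
______
______
29) ______
____XX
X___<X
X_X_XX
__X__X
___XX_
______
______
______
30) ______
____XX
X____X
X_X_vX
__X__X
___XX_
______
______
______

1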